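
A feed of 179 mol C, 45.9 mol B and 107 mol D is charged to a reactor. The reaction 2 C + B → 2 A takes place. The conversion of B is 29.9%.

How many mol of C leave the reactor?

B reacted = 0.299 × 45.9 = 13.72 mol; ν_B = −1, so ξ = 13.72/1 = 13.72 mol.
Outlet amounts (n = n₀ + ν ξ):
  C: 179 − 2(13.72) = 151.6
  B: 45.9 − 1(13.72) = 32.18
  A: 0 + 2(13.72) = 27.45
  D: 107 (inert)

152 mol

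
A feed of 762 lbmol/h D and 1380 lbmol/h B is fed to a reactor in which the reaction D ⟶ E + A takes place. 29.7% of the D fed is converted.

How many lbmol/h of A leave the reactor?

226 lbmol/h

D reacted = 0.297 × 762 = 226.3 lbmol/h; ν_D = −1, so ξ = 226.3/1 = 226.3 lbmol/h.
Outlet amounts (n = n₀ + ν ξ):
  D: 762 − 1(226.3) = 535.7
  E: 0 + 1(226.3) = 226.3
  A: 0 + 1(226.3) = 226.3
  B: 1380 (inert)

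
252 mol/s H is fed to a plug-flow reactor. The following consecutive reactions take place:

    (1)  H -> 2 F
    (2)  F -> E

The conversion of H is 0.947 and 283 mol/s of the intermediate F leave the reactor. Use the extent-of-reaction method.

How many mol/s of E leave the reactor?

194 mol/s

Conversion of H: H consumed = 1ξ₁ = 0.947 × 252 → ξ₁ = 238.6 mol/s.
F balance: n_F = 0 + 2ξ₁ − 1ξ₂ = 283 → ξ₂ = (2·238.6 − 283)/1 = 194.3 mol/s.
Outlet amounts (n = n₀ + Σ ν·ξ):
  H: 252 − 1(238.6) = 13.36
  F: 0 + 2(238.6) − 1(194.3) = 283
  E: 0 + 1(194.3) = 194.3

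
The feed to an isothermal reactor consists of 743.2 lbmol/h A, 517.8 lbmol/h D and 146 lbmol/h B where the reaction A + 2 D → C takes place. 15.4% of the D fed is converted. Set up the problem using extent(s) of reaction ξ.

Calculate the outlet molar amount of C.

39.9 lbmol/h

D reacted = 0.154 × 517.8 = 79.74 lbmol/h; ν_D = −2, so ξ = 79.74/2 = 39.87 lbmol/h.
Outlet amounts (n = n₀ + ν ξ):
  A: 743.2 − 1(39.87) = 703.3
  D: 517.8 − 2(39.87) = 438.1
  C: 0 + 1(39.87) = 39.87
  B: 146 (inert)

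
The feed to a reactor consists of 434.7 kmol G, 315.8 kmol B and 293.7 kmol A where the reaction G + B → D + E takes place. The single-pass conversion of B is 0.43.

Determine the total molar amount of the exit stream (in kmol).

1040 kmol

B reacted = 0.43 × 315.8 = 135.8 kmol; ν_B = −1, so ξ = 135.8/1 = 135.8 kmol.
Outlet amounts (n = n₀ + ν ξ):
  G: 434.7 − 1(135.8) = 298.9
  B: 315.8 − 1(135.8) = 180
  D: 0 + 1(135.8) = 135.8
  E: 0 + 1(135.8) = 135.8
  A: 293.7 (inert)
Total out = 298.9 + 180 + 135.8 + 135.8 + 293.7 = 1044 kmol.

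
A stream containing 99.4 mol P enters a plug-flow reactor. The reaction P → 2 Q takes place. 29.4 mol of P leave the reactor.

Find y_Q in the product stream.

0.826

For P: n = n₀ − 1ξ → 29.4 = 99.4 − 1ξ, giving ξ = 70 mol.
Outlet amounts (n = n₀ + ν ξ):
  P: 99.4 − 1(70) = 29.4
  Q: 0 + 2(70) = 140
Total out = 169.4 mol; y_Q = 140 / 169.4 = 0.8264.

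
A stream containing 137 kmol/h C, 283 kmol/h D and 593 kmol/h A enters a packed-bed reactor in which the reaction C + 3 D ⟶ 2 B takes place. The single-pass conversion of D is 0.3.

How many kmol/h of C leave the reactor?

D reacted = 0.3 × 283 = 84.9 kmol/h; ν_D = −3, so ξ = 84.9/3 = 28.3 kmol/h.
Outlet amounts (n = n₀ + ν ξ):
  C: 137 − 1(28.3) = 108.7
  D: 283 − 3(28.3) = 198.1
  B: 0 + 2(28.3) = 56.6
  A: 593 (inert)

109 kmol/h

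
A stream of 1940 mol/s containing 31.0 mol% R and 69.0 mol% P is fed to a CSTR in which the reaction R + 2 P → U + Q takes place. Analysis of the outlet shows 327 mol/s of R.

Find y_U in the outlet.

For R: n = n₀ − 1ξ → 327 = 601.4 − 1ξ, giving ξ = 274.4 mol/s.
Outlet amounts (n = n₀ + ν ξ):
  R: 601.4 − 1(274.4) = 327
  P: 1339 − 2(274.4) = 789.8
  U: 0 + 1(274.4) = 274.4
  Q: 0 + 1(274.4) = 274.4
Total out = 1666 mol/s; y_U = 274.4 / 1666 = 0.1647.

0.165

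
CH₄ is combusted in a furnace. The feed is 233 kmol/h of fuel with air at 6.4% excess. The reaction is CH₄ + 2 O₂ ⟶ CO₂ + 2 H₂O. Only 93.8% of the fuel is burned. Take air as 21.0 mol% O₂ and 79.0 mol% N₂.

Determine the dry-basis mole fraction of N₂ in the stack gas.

0.865

Stoichiometric O₂ = 2 × 233 = 466 kmol/h; O₂ fed = 466 × 1.064 = 495.8 kmol/h.
N₂ fed = 495.8 × 79/21 = 1865 kmol/h.
Fuel reacted = 0.938 × 233 → ξ = 218.6 kmol/h.
Outlet (n = n₀ + ν ξ):
  CH₄: 233 − 1(218.6) = 14.45
  O₂: 495.8 − 2(218.6) = 58.72
  N₂: 1865 (inert)
  CO₂: 0 + 1(218.6) = 218.6
  H₂O: 0 + 2(218.6) = 437.1
Dry total = 2157 kmol/h; y_N₂ (dry) = 1865 / 2157 = 0.8648.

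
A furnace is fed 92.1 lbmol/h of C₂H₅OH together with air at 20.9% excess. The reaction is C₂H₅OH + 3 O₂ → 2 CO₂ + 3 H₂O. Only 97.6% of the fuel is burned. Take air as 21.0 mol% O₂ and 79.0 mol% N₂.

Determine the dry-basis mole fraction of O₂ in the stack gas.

0.0428

Stoichiometric O₂ = 3 × 92.1 = 276.3 lbmol/h; O₂ fed = 276.3 × 1.209 = 334 lbmol/h.
N₂ fed = 334 × 79/21 = 1257 lbmol/h.
Fuel reacted = 0.976 × 92.1 → ξ = 89.89 lbmol/h.
Outlet (n = n₀ + ν ξ):
  C₂H₅OH: 92.1 − 1(89.89) = 2.21
  O₂: 334 − 3(89.89) = 64.38
  N₂: 1257 (inert)
  CO₂: 0 + 2(89.89) = 179.8
  H₂O: 0 + 3(89.89) = 269.7
Dry total = 1503 lbmol/h; y_O₂ (dry) = 64.38 / 1503 = 0.04283.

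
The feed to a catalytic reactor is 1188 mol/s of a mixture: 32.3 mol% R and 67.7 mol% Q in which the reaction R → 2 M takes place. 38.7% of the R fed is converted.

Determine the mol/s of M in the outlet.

R reacted = 0.387 × 383.7 = 148.5 mol/s; ν_R = −1, so ξ = 148.5/1 = 148.5 mol/s.
Outlet amounts (n = n₀ + ν ξ):
  R: 383.7 − 1(148.5) = 235.2
  M: 0 + 2(148.5) = 297
  Q: 804.3 (inert)

297 mol/s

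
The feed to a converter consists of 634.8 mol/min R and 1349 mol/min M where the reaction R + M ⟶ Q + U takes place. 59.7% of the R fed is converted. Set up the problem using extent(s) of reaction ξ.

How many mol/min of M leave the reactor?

970 mol/min

R reacted = 0.597 × 634.8 = 379 mol/min; ν_R = −1, so ξ = 379/1 = 379 mol/min.
Outlet amounts (n = n₀ + ν ξ):
  R: 634.8 − 1(379) = 255.8
  M: 1349 − 1(379) = 970
  Q: 0 + 1(379) = 379
  U: 0 + 1(379) = 379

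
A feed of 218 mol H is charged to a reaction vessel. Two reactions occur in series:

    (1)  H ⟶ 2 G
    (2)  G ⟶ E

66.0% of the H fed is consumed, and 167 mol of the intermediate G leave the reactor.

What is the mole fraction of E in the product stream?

0.334

Conversion of H: H consumed = 1ξ₁ = 0.66 × 218 → ξ₁ = 143.9 mol.
G balance: n_G = 0 + 2ξ₁ − 1ξ₂ = 167 → ξ₂ = (2·143.9 − 167)/1 = 120.8 mol.
Outlet amounts (n = n₀ + Σ ν·ξ):
  H: 218 − 1(143.9) = 74.12
  G: 0 + 2(143.9) − 1(120.8) = 167
  E: 0 + 1(120.8) = 120.8
Total out = 361.9 mol; y_E = 120.8 / 361.9 = 0.3337.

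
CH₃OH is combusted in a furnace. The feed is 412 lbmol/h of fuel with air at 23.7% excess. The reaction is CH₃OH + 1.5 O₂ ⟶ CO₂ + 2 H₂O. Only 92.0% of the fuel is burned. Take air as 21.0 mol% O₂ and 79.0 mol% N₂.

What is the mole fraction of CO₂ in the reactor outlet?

Stoichiometric O₂ = 1.5 × 412 = 618 lbmol/h; O₂ fed = 618 × 1.237 = 764.5 lbmol/h.
N₂ fed = 764.5 × 79/21 = 2876 lbmol/h.
Fuel reacted = 0.92 × 412 → ξ = 379 lbmol/h.
Outlet (n = n₀ + ν ξ):
  CH₃OH: 412 − 1(379) = 32.96
  O₂: 764.5 − 1.5(379) = 195.9
  N₂: 2876 (inert)
  CO₂: 0 + 1(379) = 379
  H₂O: 0 + 2(379) = 758.1
Total out = 4242 lbmol/h; y_CO₂ = 379 / 4242 = 0.08936.

0.0894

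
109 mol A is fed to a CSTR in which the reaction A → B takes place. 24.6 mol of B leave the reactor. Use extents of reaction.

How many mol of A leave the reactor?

For B: n = n₀ + 1ξ → 24.6 = 0 + 1ξ, giving ξ = 24.6 mol.
Outlet amounts (n = n₀ + ν ξ):
  A: 109 − 1(24.6) = 84.4
  B: 0 + 1(24.6) = 24.6

84.4 mol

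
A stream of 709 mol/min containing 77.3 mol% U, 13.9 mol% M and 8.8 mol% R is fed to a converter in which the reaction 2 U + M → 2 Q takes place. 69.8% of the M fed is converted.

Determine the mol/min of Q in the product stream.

M reacted = 0.698 × 98.55 = 68.79 mol/min; ν_M = −1, so ξ = 68.79/1 = 68.79 mol/min.
Outlet amounts (n = n₀ + ν ξ):
  U: 548.1 − 2(68.79) = 410.5
  M: 98.55 − 1(68.79) = 29.76
  Q: 0 + 2(68.79) = 137.6
  R: 62.39 (inert)

138 mol/min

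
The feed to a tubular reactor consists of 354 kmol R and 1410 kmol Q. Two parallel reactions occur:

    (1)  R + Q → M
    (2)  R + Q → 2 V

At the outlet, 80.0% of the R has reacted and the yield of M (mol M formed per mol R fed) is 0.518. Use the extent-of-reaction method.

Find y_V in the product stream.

Yield of M: 1ξ₁ / 354 = 0.518 → ξ₁ = 183.4 kmol.
Conversion of R: 1ξ₁ + 1ξ₂ = 0.8 × 354 = 283.2 → ξ₂ = 99.83 kmol.
Outlet amounts (n = n₀ + Σ ν·ξ):
  R: 354 − 1(183.4) − 1(99.83) = 70.8
  Q: 1410 − 1(183.4) − 1(99.83) = 1127
  M: 0 + 1(183.4) = 183.4
  V: 0 + 2(99.83) = 199.7
Total out = 1581 kmol; y_V = 199.7 / 1581 = 0.1263.

0.126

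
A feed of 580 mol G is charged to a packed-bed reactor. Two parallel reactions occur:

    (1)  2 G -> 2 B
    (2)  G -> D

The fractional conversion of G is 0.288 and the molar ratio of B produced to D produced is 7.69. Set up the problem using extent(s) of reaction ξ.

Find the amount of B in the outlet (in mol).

148 mol

Conversion of G: G consumed = 0.288 × 580 = 167 mol = 2ξ₁ + 1ξ₂.
Selectivity: 2ξ₁ / (1ξ₂) = 7.69 → ξ₁ = 3.845 ξ₂.
Substitute: (2·3.845 + 1) ξ₂ = 167 → ξ₂ = 19.22 mol, ξ₁ = 73.91 mol.
Outlet amounts (n = n₀ + Σ ν·ξ):
  G: 580 − 2(73.91) − 1(19.22) = 413
  B: 0 + 2(73.91) = 147.8
  D: 0 + 1(19.22) = 19.22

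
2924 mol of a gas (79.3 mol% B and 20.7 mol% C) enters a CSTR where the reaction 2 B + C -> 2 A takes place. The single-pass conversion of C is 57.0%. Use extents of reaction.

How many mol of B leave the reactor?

C reacted = 0.57 × 605.3 = 345 mol; ν_C = −1, so ξ = 345/1 = 345 mol.
Outlet amounts (n = n₀ + ν ξ):
  B: 2319 − 2(345) = 1629
  C: 605.3 − 1(345) = 260.3
  A: 0 + 2(345) = 690

1630 mol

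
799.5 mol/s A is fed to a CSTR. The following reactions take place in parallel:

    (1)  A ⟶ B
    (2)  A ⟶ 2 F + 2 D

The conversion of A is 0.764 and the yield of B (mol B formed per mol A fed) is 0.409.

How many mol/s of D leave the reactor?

568 mol/s

Yield of B: 1ξ₁ / 799.5 = 0.409 → ξ₁ = 327 mol/s.
Conversion of A: 1ξ₁ + 1ξ₂ = 0.764 × 799.5 = 610.8 → ξ₂ = 283.8 mol/s.
Outlet amounts (n = n₀ + Σ ν·ξ):
  A: 799.5 − 1(327) − 1(283.8) = 188.7
  B: 0 + 1(327) = 327
  F: 0 + 2(283.8) = 567.6
  D: 0 + 2(283.8) = 567.6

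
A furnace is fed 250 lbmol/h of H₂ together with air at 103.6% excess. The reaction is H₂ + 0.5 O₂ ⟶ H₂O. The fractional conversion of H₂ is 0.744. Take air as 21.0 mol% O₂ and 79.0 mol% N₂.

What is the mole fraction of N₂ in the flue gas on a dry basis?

0.809

Stoichiometric O₂ = 0.5 × 250 = 125 lbmol/h; O₂ fed = 125 × 2.036 = 254.5 lbmol/h.
N₂ fed = 254.5 × 79/21 = 957.4 lbmol/h.
Fuel reacted = 0.744 × 250 → ξ = 186 lbmol/h.
Outlet (n = n₀ + ν ξ):
  H₂: 250 − 1(186) = 64
  O₂: 254.5 − 0.5(186) = 161.5
  N₂: 957.4 (inert)
  H₂O: 0 + 1(186) = 186
Dry total = 1183 lbmol/h; y_N₂ (dry) = 957.4 / 1183 = 0.8094.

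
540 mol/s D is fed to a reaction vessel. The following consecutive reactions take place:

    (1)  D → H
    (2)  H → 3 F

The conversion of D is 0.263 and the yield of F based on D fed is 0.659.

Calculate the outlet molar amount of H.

23.4 mol/s

Conversion of D: D consumed = 1ξ₁ = 0.263 × 540 → ξ₁ = 142 mol/s.
Yield of F: 3ξ₂ / 540 = 0.659 → ξ₂ = 118.6 mol/s.
Outlet amounts (n = n₀ + Σ ν·ξ):
  D: 540 − 1(142) = 398
  H: 0 + 1(142) − 1(118.6) = 23.4
  F: 0 + 3(118.6) = 355.9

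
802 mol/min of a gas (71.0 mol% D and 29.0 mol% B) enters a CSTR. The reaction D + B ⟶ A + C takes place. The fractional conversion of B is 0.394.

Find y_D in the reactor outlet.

0.596

B reacted = 0.394 × 232.6 = 91.64 mol/min; ν_B = −1, so ξ = 91.64/1 = 91.64 mol/min.
Outlet amounts (n = n₀ + ν ξ):
  D: 569.4 − 1(91.64) = 477.8
  B: 232.6 − 1(91.64) = 140.9
  A: 0 + 1(91.64) = 91.64
  C: 0 + 1(91.64) = 91.64
Total out = 802 mol/min; y_D = 477.8 / 802 = 0.5957.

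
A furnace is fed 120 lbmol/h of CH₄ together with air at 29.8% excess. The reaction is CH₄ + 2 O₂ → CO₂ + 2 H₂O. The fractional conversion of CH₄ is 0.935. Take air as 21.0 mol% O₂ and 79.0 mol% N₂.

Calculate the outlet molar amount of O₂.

87.1 lbmol/h

Stoichiometric O₂ = 2 × 120 = 240 lbmol/h; O₂ fed = 240 × 1.298 = 311.5 lbmol/h.
N₂ fed = 311.5 × 79/21 = 1172 lbmol/h.
Fuel reacted = 0.935 × 120 → ξ = 112.2 lbmol/h.
Outlet (n = n₀ + ν ξ):
  CH₄: 120 − 1(112.2) = 7.8
  O₂: 311.5 − 2(112.2) = 87.12
  N₂: 1172 (inert)
  CO₂: 0 + 1(112.2) = 112.2
  H₂O: 0 + 2(112.2) = 224.4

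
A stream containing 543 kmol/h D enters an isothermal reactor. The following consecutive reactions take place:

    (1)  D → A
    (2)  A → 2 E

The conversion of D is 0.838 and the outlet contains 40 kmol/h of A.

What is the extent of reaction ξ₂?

Conversion of D: D consumed = 1ξ₁ = 0.838 × 543 → ξ₁ = 455 kmol/h.
A balance: n_A = 0 + 1ξ₁ − 1ξ₂ = 40 → ξ₂ = (1·455 − 40)/1 = 415 kmol/h.
Outlet amounts (n = n₀ + Σ ν·ξ):
  D: 543 − 1(455) = 87.97
  A: 0 + 1(455) − 1(415) = 40
  E: 0 + 2(415) = 830.1

ξ₂ = 415 kmol/h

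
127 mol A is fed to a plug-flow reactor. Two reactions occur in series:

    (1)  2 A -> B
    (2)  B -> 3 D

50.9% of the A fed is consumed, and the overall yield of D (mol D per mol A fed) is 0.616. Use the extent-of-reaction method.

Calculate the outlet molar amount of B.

6.24 mol

Conversion of A: A consumed = 2ξ₁ = 0.509 × 127 → ξ₁ = 32.32 mol.
Yield of D: 3ξ₂ / 127 = 0.616 → ξ₂ = 26.08 mol.
Outlet amounts (n = n₀ + Σ ν·ξ):
  A: 127 − 2(32.32) = 62.36
  B: 0 + 1(32.32) − 1(26.08) = 6.244
  D: 0 + 3(26.08) = 78.23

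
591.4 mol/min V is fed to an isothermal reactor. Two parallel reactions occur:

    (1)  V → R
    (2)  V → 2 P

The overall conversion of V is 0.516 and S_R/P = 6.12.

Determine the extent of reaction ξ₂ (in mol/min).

Conversion of V: V consumed = 0.516 × 591.4 = 305.2 mol/min = 1ξ₁ + 1ξ₂.
Selectivity: 1ξ₁ / (2ξ₂) = 6.12 → ξ₁ = 12.24 ξ₂.
Substitute: (1·12.24 + 1) ξ₂ = 305.2 → ξ₂ = 23.05 mol/min, ξ₁ = 282.1 mol/min.
Outlet amounts (n = n₀ + Σ ν·ξ):
  V: 591.4 − 1(282.1) − 1(23.05) = 286.2
  R: 0 + 1(282.1) = 282.1
  P: 0 + 2(23.05) = 46.1

ξ₂ = 23 mol/min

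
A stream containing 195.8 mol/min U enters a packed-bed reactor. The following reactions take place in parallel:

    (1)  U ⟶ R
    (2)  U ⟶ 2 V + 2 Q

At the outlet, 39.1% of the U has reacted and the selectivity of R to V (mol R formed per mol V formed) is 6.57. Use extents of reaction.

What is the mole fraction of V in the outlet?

Conversion of U: U consumed = 0.391 × 195.8 = 76.56 mol/min = 1ξ₁ + 1ξ₂.
Selectivity: 1ξ₁ / (2ξ₂) = 6.57 → ξ₁ = 13.14 ξ₂.
Substitute: (1·13.14 + 1) ξ₂ = 76.56 → ξ₂ = 5.414 mol/min, ξ₁ = 71.14 mol/min.
Outlet amounts (n = n₀ + Σ ν·ξ):
  U: 195.8 − 1(71.14) − 1(5.414) = 119.2
  R: 0 + 1(71.14) = 71.14
  V: 0 + 2(5.414) = 10.83
  Q: 0 + 2(5.414) = 10.83
Total out = 212 mol/min; y_V = 10.83 / 212 = 0.05107.

0.0511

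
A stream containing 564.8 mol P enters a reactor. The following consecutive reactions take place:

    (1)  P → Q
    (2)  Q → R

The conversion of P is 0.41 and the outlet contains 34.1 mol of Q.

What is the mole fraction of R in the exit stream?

Conversion of P: P consumed = 1ξ₁ = 0.41 × 564.8 → ξ₁ = 231.6 mol.
Q balance: n_Q = 0 + 1ξ₁ − 1ξ₂ = 34.1 → ξ₂ = (1·231.6 − 34.1)/1 = 197.5 mol.
Outlet amounts (n = n₀ + Σ ν·ξ):
  P: 564.8 − 1(231.6) = 333.2
  Q: 0 + 1(231.6) − 1(197.5) = 34.1
  R: 0 + 1(197.5) = 197.5
Total out = 564.8 mol; y_R = 197.5 / 564.8 = 0.3496.

0.35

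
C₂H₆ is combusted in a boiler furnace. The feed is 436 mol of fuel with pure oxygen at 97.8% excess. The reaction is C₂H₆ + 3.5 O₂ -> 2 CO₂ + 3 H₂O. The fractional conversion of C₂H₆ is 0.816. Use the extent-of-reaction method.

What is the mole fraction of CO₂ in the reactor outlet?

Stoichiometric O₂ = 3.5 × 436 = 1526 mol; O₂ fed = 1526 × 1.978 = 3018 mol.
Fuel reacted = 0.816 × 436 → ξ = 355.8 mol.
Outlet (n = n₀ + ν ξ):
  C₂H₆: 436 − 1(355.8) = 80.22
  O₂: 3018 − 3.5(355.8) = 1773
  CO₂: 0 + 2(355.8) = 711.6
  H₂O: 0 + 3(355.8) = 1067
Total out = 3632 mol; y_CO₂ = 711.6 / 3632 = 0.1959.

0.196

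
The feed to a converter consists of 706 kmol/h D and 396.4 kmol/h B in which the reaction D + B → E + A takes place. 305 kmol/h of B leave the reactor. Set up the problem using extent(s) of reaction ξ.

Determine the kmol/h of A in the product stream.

For B: n = n₀ − 1ξ → 305 = 396.4 − 1ξ, giving ξ = 91.4 kmol/h.
Outlet amounts (n = n₀ + ν ξ):
  D: 706 − 1(91.4) = 614.6
  B: 396.4 − 1(91.4) = 305
  E: 0 + 1(91.4) = 91.4
  A: 0 + 1(91.4) = 91.4

91.4 kmol/h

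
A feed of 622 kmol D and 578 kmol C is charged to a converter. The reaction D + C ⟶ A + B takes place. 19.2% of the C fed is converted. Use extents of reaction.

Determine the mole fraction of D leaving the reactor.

C reacted = 0.192 × 578 = 111 kmol; ν_C = −1, so ξ = 111/1 = 111 kmol.
Outlet amounts (n = n₀ + ν ξ):
  D: 622 − 1(111) = 511
  C: 578 − 1(111) = 467
  A: 0 + 1(111) = 111
  B: 0 + 1(111) = 111
Total out = 1200 kmol; y_D = 511 / 1200 = 0.4259.

0.426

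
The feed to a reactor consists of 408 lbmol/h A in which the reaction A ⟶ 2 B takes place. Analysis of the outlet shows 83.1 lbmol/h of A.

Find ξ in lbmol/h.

For A: n = n₀ − 1ξ → 83.1 = 408 − 1ξ, giving ξ = 324.9 lbmol/h.
Outlet amounts (n = n₀ + ν ξ):
  A: 408 − 1(324.9) = 83.1
  B: 0 + 2(324.9) = 649.8

ξ = 325 lbmol/h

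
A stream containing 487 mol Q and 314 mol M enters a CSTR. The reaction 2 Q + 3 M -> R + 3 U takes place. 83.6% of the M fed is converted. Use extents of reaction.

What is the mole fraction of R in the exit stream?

0.123

M reacted = 0.836 × 314 = 262.5 mol; ν_M = −3, so ξ = 262.5/3 = 87.5 mol.
Outlet amounts (n = n₀ + ν ξ):
  Q: 487 − 2(87.5) = 312
  M: 314 − 3(87.5) = 51.5
  R: 0 + 1(87.5) = 87.5
  U: 0 + 3(87.5) = 262.5
Total out = 713.5 mol; y_R = 87.5 / 713.5 = 0.1226.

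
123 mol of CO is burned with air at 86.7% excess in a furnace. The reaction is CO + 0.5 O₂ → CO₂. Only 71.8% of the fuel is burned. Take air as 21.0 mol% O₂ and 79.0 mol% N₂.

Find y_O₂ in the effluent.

0.113

Stoichiometric O₂ = 0.5 × 123 = 61.5 mol; O₂ fed = 61.5 × 1.867 = 114.8 mol.
N₂ fed = 114.8 × 79/21 = 431.9 mol.
Fuel reacted = 0.718 × 123 → ξ = 88.31 mol.
Outlet (n = n₀ + ν ξ):
  CO: 123 − 1(88.31) = 34.69
  O₂: 114.8 − 0.5(88.31) = 70.66
  N₂: 431.9 (inert)
  CO₂: 0 + 1(88.31) = 88.31
Total out = 625.6 mol; y_O₂ = 70.66 / 625.6 = 0.113.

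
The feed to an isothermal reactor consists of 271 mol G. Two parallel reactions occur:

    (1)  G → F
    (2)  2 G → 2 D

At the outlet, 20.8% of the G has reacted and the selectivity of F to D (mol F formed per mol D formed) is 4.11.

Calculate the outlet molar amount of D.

11 mol

Conversion of G: G consumed = 0.208 × 271 = 56.37 mol = 1ξ₁ + 2ξ₂.
Selectivity: 1ξ₁ / (2ξ₂) = 4.11 → ξ₁ = 8.22 ξ₂.
Substitute: (1·8.22 + 2) ξ₂ = 56.37 → ξ₂ = 5.515 mol, ξ₁ = 45.34 mol.
Outlet amounts (n = n₀ + Σ ν·ξ):
  G: 271 − 1(45.34) − 2(5.515) = 214.6
  F: 0 + 1(45.34) = 45.34
  D: 0 + 2(5.515) = 11.03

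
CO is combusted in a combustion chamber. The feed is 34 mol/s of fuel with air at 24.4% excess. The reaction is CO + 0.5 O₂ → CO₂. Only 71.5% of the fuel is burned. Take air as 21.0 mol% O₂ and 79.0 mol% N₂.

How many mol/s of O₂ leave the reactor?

8.99 mol/s

Stoichiometric O₂ = 0.5 × 34 = 17 mol/s; O₂ fed = 17 × 1.244 = 21.15 mol/s.
N₂ fed = 21.15 × 79/21 = 79.56 mol/s.
Fuel reacted = 0.715 × 34 → ξ = 24.31 mol/s.
Outlet (n = n₀ + ν ξ):
  CO: 34 − 1(24.31) = 9.69
  O₂: 21.15 − 0.5(24.31) = 8.993
  N₂: 79.56 (inert)
  CO₂: 0 + 1(24.31) = 24.31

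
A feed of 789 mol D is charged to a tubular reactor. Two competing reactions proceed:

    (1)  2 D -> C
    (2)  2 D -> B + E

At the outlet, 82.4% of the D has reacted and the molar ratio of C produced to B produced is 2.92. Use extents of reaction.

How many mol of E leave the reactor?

82.9 mol

Conversion of D: D consumed = 0.824 × 789 = 650.1 mol = 2ξ₁ + 2ξ₂.
Selectivity: 1ξ₁ / (1ξ₂) = 2.92 → ξ₁ = 2.92 ξ₂.
Substitute: (2·2.92 + 2) ξ₂ = 650.1 → ξ₂ = 82.93 mol, ξ₁ = 242.1 mol.
Outlet amounts (n = n₀ + Σ ν·ξ):
  D: 789 − 2(242.1) − 2(82.93) = 138.9
  C: 0 + 1(242.1) = 242.1
  B: 0 + 1(82.93) = 82.93
  E: 0 + 1(82.93) = 82.93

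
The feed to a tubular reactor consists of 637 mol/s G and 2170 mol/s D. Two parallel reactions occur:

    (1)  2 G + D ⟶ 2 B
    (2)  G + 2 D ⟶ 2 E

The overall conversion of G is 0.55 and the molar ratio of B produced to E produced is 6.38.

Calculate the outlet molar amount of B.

325 mol/s

Conversion of G: G consumed = 0.55 × 637 = 350.4 mol/s = 2ξ₁ + 1ξ₂.
Selectivity: 2ξ₁ / (2ξ₂) = 6.38 → ξ₁ = 6.38 ξ₂.
Substitute: (2·6.38 + 1) ξ₂ = 350.4 → ξ₂ = 25.46 mol/s, ξ₁ = 162.4 mol/s.
Outlet amounts (n = n₀ + Σ ν·ξ):
  G: 637 − 2(162.4) − 1(25.46) = 286.6
  D: 2170 − 1(162.4) − 2(25.46) = 1957
  B: 0 + 2(162.4) = 324.9
  E: 0 + 2(25.46) = 50.92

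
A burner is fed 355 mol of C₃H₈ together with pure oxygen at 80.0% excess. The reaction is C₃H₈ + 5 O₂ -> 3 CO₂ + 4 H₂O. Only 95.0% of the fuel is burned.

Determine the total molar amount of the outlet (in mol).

Stoichiometric O₂ = 5 × 355 = 1775 mol; O₂ fed = 1775 × 1.800 = 3195 mol.
Fuel reacted = 0.95 × 355 → ξ = 337.2 mol.
Outlet (n = n₀ + ν ξ):
  C₃H₈: 355 − 1(337.2) = 17.75
  O₂: 3195 − 5(337.2) = 1509
  CO₂: 0 + 3(337.2) = 1012
  H₂O: 0 + 4(337.2) = 1349
Total out = 17.75 + 1509 + 1012 + 1349 = 3887 mol.

3890 mol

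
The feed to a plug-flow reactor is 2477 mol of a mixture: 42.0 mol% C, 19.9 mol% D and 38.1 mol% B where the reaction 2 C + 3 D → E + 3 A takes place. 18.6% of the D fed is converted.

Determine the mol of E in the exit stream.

D reacted = 0.186 × 492.9 = 91.68 mol; ν_D = −3, so ξ = 91.68/3 = 30.56 mol.
Outlet amounts (n = n₀ + ν ξ):
  C: 1040 − 2(30.56) = 979.2
  D: 492.9 − 3(30.56) = 401.2
  E: 0 + 1(30.56) = 30.56
  A: 0 + 3(30.56) = 91.68
  B: 943.7 (inert)

30.6 mol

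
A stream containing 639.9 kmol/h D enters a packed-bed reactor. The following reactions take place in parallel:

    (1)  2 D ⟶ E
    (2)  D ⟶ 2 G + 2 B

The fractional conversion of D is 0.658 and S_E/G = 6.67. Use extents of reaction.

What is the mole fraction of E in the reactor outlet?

Conversion of D: D consumed = 0.658 × 639.9 = 421.1 kmol/h = 2ξ₁ + 1ξ₂.
Selectivity: 1ξ₁ / (2ξ₂) = 6.67 → ξ₁ = 13.34 ξ₂.
Substitute: (2·13.34 + 1) ξ₂ = 421.1 → ξ₂ = 15.21 kmol/h, ξ₁ = 202.9 kmol/h.
Outlet amounts (n = n₀ + Σ ν·ξ):
  D: 639.9 − 2(202.9) − 1(15.21) = 218.8
  E: 0 + 1(202.9) = 202.9
  G: 0 + 2(15.21) = 30.42
  B: 0 + 2(15.21) = 30.42
Total out = 482.6 kmol/h; y_E = 202.9 / 482.6 = 0.4205.

0.42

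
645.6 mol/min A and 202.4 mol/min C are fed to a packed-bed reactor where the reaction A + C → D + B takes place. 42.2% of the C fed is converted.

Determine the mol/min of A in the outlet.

560 mol/min

C reacted = 0.422 × 202.4 = 85.41 mol/min; ν_C = −1, so ξ = 85.41/1 = 85.41 mol/min.
Outlet amounts (n = n₀ + ν ξ):
  A: 645.6 − 1(85.41) = 560.2
  C: 202.4 − 1(85.41) = 117
  D: 0 + 1(85.41) = 85.41
  B: 0 + 1(85.41) = 85.41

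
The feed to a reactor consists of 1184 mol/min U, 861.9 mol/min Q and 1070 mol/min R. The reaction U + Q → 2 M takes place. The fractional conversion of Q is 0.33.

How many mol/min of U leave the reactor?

900 mol/min

Q reacted = 0.33 × 861.9 = 284.4 mol/min; ν_Q = −1, so ξ = 284.4/1 = 284.4 mol/min.
Outlet amounts (n = n₀ + ν ξ):
  U: 1184 − 1(284.4) = 899.6
  Q: 861.9 − 1(284.4) = 577.5
  M: 0 + 2(284.4) = 568.9
  R: 1070 (inert)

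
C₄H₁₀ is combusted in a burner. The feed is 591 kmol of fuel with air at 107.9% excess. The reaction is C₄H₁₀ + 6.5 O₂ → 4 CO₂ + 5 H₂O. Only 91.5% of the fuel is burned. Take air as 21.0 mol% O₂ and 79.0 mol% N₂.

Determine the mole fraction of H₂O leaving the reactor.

0.0686

Stoichiometric O₂ = 6.5 × 591 = 3842 kmol; O₂ fed = 3842 × 2.079 = 7986 kmol.
N₂ fed = 7986 × 79/21 = 30040 kmol.
Fuel reacted = 0.915 × 591 → ξ = 540.8 kmol.
Outlet (n = n₀ + ν ξ):
  C₄H₁₀: 591 − 1(540.8) = 50.24
  O₂: 7986 − 6.5(540.8) = 4472
  N₂: 30040 (inert)
  CO₂: 0 + 4(540.8) = 2163
  H₂O: 0 + 5(540.8) = 2704
Total out = 39430 kmol; y_H₂O = 2704 / 39430 = 0.06857.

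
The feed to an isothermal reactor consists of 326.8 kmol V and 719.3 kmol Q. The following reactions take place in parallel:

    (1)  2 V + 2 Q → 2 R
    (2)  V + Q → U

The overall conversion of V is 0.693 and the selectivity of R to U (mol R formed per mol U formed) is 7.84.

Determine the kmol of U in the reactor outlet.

Conversion of V: V consumed = 0.693 × 326.8 = 226.5 kmol = 2ξ₁ + 1ξ₂.
Selectivity: 2ξ₁ / (1ξ₂) = 7.84 → ξ₁ = 3.92 ξ₂.
Substitute: (2·3.92 + 1) ξ₂ = 226.5 → ξ₂ = 25.62 kmol, ξ₁ = 100.4 kmol.
Outlet amounts (n = n₀ + Σ ν·ξ):
  V: 326.8 − 2(100.4) − 1(25.62) = 100.3
  Q: 719.3 − 2(100.4) − 1(25.62) = 492.8
  R: 0 + 2(100.4) = 200.9
  U: 0 + 1(25.62) = 25.62

25.6 kmol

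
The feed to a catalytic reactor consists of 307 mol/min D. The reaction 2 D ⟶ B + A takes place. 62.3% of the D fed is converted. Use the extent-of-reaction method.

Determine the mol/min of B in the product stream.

95.6 mol/min

D reacted = 0.623 × 307 = 191.3 mol/min; ν_D = −2, so ξ = 191.3/2 = 95.63 mol/min.
Outlet amounts (n = n₀ + ν ξ):
  D: 307 − 2(95.63) = 115.7
  B: 0 + 1(95.63) = 95.63
  A: 0 + 1(95.63) = 95.63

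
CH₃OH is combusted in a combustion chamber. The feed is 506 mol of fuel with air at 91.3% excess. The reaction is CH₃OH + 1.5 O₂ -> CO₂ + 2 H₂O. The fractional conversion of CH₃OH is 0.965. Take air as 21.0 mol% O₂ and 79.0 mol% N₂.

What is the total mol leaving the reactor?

Stoichiometric O₂ = 1.5 × 506 = 759 mol; O₂ fed = 759 × 1.913 = 1452 mol.
N₂ fed = 1452 × 79/21 = 5462 mol.
Fuel reacted = 0.965 × 506 → ξ = 488.3 mol.
Outlet (n = n₀ + ν ξ):
  CH₃OH: 506 − 1(488.3) = 17.71
  O₂: 1452 − 1.5(488.3) = 719.5
  N₂: 5462 (inert)
  CO₂: 0 + 1(488.3) = 488.3
  H₂O: 0 + 2(488.3) = 976.6
Total out = 17.71 + 719.5 + 5462 + 488.3 + 976.6 = 7664 mol.

7660 mol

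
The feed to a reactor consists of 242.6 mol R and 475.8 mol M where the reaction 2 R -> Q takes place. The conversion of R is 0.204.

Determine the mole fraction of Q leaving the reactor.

R reacted = 0.204 × 242.6 = 49.49 mol; ν_R = −2, so ξ = 49.49/2 = 24.75 mol.
Outlet amounts (n = n₀ + ν ξ):
  R: 242.6 − 2(24.75) = 193.1
  Q: 0 + 1(24.75) = 24.75
  M: 475.8 (inert)
Total out = 693.7 mol; y_Q = 24.75 / 693.7 = 0.03567.

0.0357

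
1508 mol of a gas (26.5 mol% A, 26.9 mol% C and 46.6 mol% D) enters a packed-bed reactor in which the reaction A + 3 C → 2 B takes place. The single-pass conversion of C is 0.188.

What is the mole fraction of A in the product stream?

C reacted = 0.188 × 405.7 = 76.26 mol; ν_C = −3, so ξ = 76.26/3 = 25.42 mol.
Outlet amounts (n = n₀ + ν ξ):
  A: 399.6 − 1(25.42) = 374.2
  C: 405.7 − 3(25.42) = 329.4
  B: 0 + 2(25.42) = 50.84
  D: 702.7 (inert)
Total out = 1457 mol; y_A = 374.2 / 1457 = 0.2568.

0.257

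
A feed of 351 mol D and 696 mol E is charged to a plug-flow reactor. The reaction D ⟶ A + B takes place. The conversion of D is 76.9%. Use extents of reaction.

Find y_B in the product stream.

D reacted = 0.769 × 351 = 269.9 mol; ν_D = −1, so ξ = 269.9/1 = 269.9 mol.
Outlet amounts (n = n₀ + ν ξ):
  D: 351 − 1(269.9) = 81.08
  A: 0 + 1(269.9) = 269.9
  B: 0 + 1(269.9) = 269.9
  E: 696 (inert)
Total out = 1317 mol; y_B = 269.9 / 1317 = 0.205.

0.205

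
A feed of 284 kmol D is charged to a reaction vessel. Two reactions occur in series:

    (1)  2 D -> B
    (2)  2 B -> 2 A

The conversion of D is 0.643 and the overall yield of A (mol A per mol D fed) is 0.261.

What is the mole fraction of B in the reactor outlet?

0.0892

Conversion of D: D consumed = 2ξ₁ = 0.643 × 284 → ξ₁ = 91.31 kmol.
Yield of A: 2ξ₂ / 284 = 0.261 → ξ₂ = 37.06 kmol.
Outlet amounts (n = n₀ + Σ ν·ξ):
  D: 284 − 2(91.31) = 101.4
  B: 0 + 1(91.31) − 2(37.06) = 17.18
  A: 0 + 2(37.06) = 74.12
Total out = 192.7 kmol; y_B = 17.18 / 192.7 = 0.08917.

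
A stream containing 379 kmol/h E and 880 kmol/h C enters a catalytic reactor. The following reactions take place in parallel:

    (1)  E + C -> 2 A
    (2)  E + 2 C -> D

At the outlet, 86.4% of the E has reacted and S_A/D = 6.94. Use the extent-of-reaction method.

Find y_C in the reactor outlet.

Conversion of E: E consumed = 0.864 × 379 = 327.5 kmol/h = 1ξ₁ + 1ξ₂.
Selectivity: 2ξ₁ / (1ξ₂) = 6.94 → ξ₁ = 3.47 ξ₂.
Substitute: (1·3.47 + 1) ξ₂ = 327.5 → ξ₂ = 73.26 kmol/h, ξ₁ = 254.2 kmol/h.
Outlet amounts (n = n₀ + Σ ν·ξ):
  E: 379 − 1(254.2) − 1(73.26) = 51.54
  C: 880 − 1(254.2) − 2(73.26) = 479.3
  A: 0 + 2(254.2) = 508.4
  D: 0 + 1(73.26) = 73.26
Total out = 1112 kmol/h; y_C = 479.3 / 1112 = 0.4308.

0.431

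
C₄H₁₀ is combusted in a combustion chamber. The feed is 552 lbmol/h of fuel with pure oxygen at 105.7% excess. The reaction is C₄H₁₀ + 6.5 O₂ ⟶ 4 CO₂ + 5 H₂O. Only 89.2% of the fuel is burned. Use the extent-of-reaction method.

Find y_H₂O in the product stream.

Stoichiometric O₂ = 6.5 × 552 = 3588 lbmol/h; O₂ fed = 3588 × 2.057 = 7381 lbmol/h.
Fuel reacted = 0.892 × 552 → ξ = 492.4 lbmol/h.
Outlet (n = n₀ + ν ξ):
  C₄H₁₀: 552 − 1(492.4) = 59.62
  O₂: 7381 − 6.5(492.4) = 4180
  CO₂: 0 + 4(492.4) = 1970
  H₂O: 0 + 5(492.4) = 2462
Total out = 8671 lbmol/h; y_H₂O = 2462 / 8671 = 0.2839.

0.284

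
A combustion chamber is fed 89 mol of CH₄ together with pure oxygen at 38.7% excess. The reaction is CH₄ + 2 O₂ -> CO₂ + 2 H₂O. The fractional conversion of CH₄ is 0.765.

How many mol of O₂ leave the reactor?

111 mol

Stoichiometric O₂ = 2 × 89 = 178 mol; O₂ fed = 178 × 1.387 = 246.9 mol.
Fuel reacted = 0.765 × 89 → ξ = 68.09 mol.
Outlet (n = n₀ + ν ξ):
  CH₄: 89 − 1(68.09) = 20.91
  O₂: 246.9 − 2(68.09) = 110.7
  CO₂: 0 + 1(68.09) = 68.09
  H₂O: 0 + 2(68.09) = 136.2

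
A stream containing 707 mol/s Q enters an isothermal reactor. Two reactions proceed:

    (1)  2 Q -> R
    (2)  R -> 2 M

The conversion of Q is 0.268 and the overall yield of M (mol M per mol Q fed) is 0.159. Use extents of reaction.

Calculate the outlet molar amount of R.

Conversion of Q: Q consumed = 2ξ₁ = 0.268 × 707 → ξ₁ = 94.74 mol/s.
Yield of M: 2ξ₂ / 707 = 0.159 → ξ₂ = 56.21 mol/s.
Outlet amounts (n = n₀ + Σ ν·ξ):
  Q: 707 − 2(94.74) = 517.5
  R: 0 + 1(94.74) − 1(56.21) = 38.53
  M: 0 + 2(56.21) = 112.4

38.5 mol/s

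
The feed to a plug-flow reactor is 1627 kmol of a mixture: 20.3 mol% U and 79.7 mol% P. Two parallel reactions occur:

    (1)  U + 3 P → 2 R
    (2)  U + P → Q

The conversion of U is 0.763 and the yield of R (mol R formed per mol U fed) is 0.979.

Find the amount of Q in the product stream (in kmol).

Yield of R: 2ξ₁ / 330.3 = 0.979 → ξ₁ = 161.7 kmol.
Conversion of U: 1ξ₁ + 1ξ₂ = 0.763 × 330.3 = 252 → ξ₂ = 90.33 kmol.
Outlet amounts (n = n₀ + Σ ν·ξ):
  U: 330.3 − 1(161.7) − 1(90.33) = 78.28
  P: 1297 − 3(161.7) − 1(90.33) = 721.4
  R: 0 + 2(161.7) = 323.3
  Q: 0 + 1(90.33) = 90.33

90.3 kmol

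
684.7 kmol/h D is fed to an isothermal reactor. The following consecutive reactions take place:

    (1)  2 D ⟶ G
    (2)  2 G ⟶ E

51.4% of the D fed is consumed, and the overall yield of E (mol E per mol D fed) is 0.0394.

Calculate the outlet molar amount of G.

122 kmol/h

Conversion of D: D consumed = 2ξ₁ = 0.514 × 684.7 → ξ₁ = 176 kmol/h.
Yield of E: 1ξ₂ / 684.7 = 0.0394 → ξ₂ = 26.98 kmol/h.
Outlet amounts (n = n₀ + Σ ν·ξ):
  D: 684.7 − 2(176) = 332.8
  G: 0 + 1(176) − 2(26.98) = 122
  E: 0 + 1(26.98) = 26.98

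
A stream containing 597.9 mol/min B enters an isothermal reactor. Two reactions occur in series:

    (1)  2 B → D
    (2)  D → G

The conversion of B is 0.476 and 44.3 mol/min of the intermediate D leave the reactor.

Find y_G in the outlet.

Conversion of B: B consumed = 2ξ₁ = 0.476 × 597.9 → ξ₁ = 142.3 mol/min.
D balance: n_D = 0 + 1ξ₁ − 1ξ₂ = 44.3 → ξ₂ = (1·142.3 − 44.3)/1 = 98 mol/min.
Outlet amounts (n = n₀ + Σ ν·ξ):
  B: 597.9 − 2(142.3) = 313.3
  D: 0 + 1(142.3) − 1(98) = 44.3
  G: 0 + 1(98) = 98
Total out = 455.6 mol/min; y_G = 98 / 455.6 = 0.2151.

0.215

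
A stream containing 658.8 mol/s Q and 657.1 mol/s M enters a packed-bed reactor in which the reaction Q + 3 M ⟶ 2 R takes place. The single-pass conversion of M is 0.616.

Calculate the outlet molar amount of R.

M reacted = 0.616 × 657.1 = 404.8 mol/s; ν_M = −3, so ξ = 404.8/3 = 134.9 mol/s.
Outlet amounts (n = n₀ + ν ξ):
  Q: 658.8 − 1(134.9) = 523.9
  M: 657.1 − 3(134.9) = 252.3
  R: 0 + 2(134.9) = 269.8

270 mol/s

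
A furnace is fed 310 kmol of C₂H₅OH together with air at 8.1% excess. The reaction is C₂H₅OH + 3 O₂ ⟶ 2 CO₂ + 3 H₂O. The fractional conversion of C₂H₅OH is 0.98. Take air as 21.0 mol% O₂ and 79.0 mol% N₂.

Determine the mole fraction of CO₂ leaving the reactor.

Stoichiometric O₂ = 3 × 310 = 930 kmol; O₂ fed = 930 × 1.081 = 1005 kmol.
N₂ fed = 1005 × 79/21 = 3782 kmol.
Fuel reacted = 0.98 × 310 → ξ = 303.8 kmol.
Outlet (n = n₀ + ν ξ):
  C₂H₅OH: 310 − 1(303.8) = 6.2
  O₂: 1005 − 3(303.8) = 93.93
  N₂: 3782 (inert)
  CO₂: 0 + 2(303.8) = 607.6
  H₂O: 0 + 3(303.8) = 911.4
Total out = 5401 kmol; y_CO₂ = 607.6 / 5401 = 0.1125.

0.112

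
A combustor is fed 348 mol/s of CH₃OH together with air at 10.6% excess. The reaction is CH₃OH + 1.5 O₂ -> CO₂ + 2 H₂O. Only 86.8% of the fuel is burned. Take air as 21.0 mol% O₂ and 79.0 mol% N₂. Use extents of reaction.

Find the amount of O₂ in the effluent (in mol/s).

Stoichiometric O₂ = 1.5 × 348 = 522 mol/s; O₂ fed = 522 × 1.106 = 577.3 mol/s.
N₂ fed = 577.3 × 79/21 = 2172 mol/s.
Fuel reacted = 0.868 × 348 → ξ = 302.1 mol/s.
Outlet (n = n₀ + ν ξ):
  CH₃OH: 348 − 1(302.1) = 45.94
  O₂: 577.3 − 1.5(302.1) = 124.2
  N₂: 2172 (inert)
  CO₂: 0 + 1(302.1) = 302.1
  H₂O: 0 + 2(302.1) = 604.1

124 mol/s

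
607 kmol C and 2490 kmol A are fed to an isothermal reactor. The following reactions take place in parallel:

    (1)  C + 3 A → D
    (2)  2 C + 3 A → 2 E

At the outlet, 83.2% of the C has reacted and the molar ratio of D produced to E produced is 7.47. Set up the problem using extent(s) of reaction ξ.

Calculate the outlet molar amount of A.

1060 kmol

Conversion of C: C consumed = 0.832 × 607 = 505 kmol = 1ξ₁ + 2ξ₂.
Selectivity: 1ξ₁ / (2ξ₂) = 7.47 → ξ₁ = 14.94 ξ₂.
Substitute: (1·14.94 + 2) ξ₂ = 505 → ξ₂ = 29.81 kmol, ξ₁ = 445.4 kmol.
Outlet amounts (n = n₀ + Σ ν·ξ):
  C: 607 − 1(445.4) − 2(29.81) = 102
  A: 2490 − 3(445.4) − 3(29.81) = 1064
  D: 0 + 1(445.4) = 445.4
  E: 0 + 2(29.81) = 59.63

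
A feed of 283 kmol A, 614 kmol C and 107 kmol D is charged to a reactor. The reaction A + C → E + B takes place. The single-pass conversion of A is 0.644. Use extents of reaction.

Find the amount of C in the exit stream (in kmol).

A reacted = 0.644 × 283 = 182.3 kmol; ν_A = −1, so ξ = 182.3/1 = 182.3 kmol.
Outlet amounts (n = n₀ + ν ξ):
  A: 283 − 1(182.3) = 100.7
  C: 614 − 1(182.3) = 431.7
  E: 0 + 1(182.3) = 182.3
  B: 0 + 1(182.3) = 182.3
  D: 107 (inert)

432 kmol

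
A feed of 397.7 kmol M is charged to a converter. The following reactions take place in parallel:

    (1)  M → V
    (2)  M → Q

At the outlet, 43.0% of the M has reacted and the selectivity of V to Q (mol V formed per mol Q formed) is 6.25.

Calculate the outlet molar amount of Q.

Conversion of M: M consumed = 0.43 × 397.7 = 171 kmol = 1ξ₁ + 1ξ₂.
Selectivity: 1ξ₁ / (1ξ₂) = 6.25 → ξ₁ = 6.25 ξ₂.
Substitute: (1·6.25 + 1) ξ₂ = 171 → ξ₂ = 23.59 kmol, ξ₁ = 147.4 kmol.
Outlet amounts (n = n₀ + Σ ν·ξ):
  M: 397.7 − 1(147.4) − 1(23.59) = 226.7
  V: 0 + 1(147.4) = 147.4
  Q: 0 + 1(23.59) = 23.59

23.6 kmol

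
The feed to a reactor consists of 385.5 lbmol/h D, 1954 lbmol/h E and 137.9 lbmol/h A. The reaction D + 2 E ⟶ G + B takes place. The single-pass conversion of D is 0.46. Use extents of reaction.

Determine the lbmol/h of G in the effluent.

D reacted = 0.46 × 385.5 = 177.3 lbmol/h; ν_D = −1, so ξ = 177.3/1 = 177.3 lbmol/h.
Outlet amounts (n = n₀ + ν ξ):
  D: 385.5 − 1(177.3) = 208.2
  E: 1954 − 2(177.3) = 1599
  G: 0 + 1(177.3) = 177.3
  B: 0 + 1(177.3) = 177.3
  A: 137.9 (inert)

177 lbmol/h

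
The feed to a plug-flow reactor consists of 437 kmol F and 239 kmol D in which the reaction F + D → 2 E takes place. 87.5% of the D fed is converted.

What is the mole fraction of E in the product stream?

0.619

D reacted = 0.875 × 239 = 209.1 kmol; ν_D = −1, so ξ = 209.1/1 = 209.1 kmol.
Outlet amounts (n = n₀ + ν ξ):
  F: 437 − 1(209.1) = 227.9
  D: 239 − 1(209.1) = 29.88
  E: 0 + 2(209.1) = 418.2
Total out = 676 kmol; y_E = 418.2 / 676 = 0.6187.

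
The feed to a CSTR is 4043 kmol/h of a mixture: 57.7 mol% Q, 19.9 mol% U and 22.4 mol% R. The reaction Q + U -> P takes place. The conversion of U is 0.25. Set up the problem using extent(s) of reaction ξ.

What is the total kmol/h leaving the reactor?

3840 kmol/h

U reacted = 0.25 × 804.6 = 201.1 kmol/h; ν_U = −1, so ξ = 201.1/1 = 201.1 kmol/h.
Outlet amounts (n = n₀ + ν ξ):
  Q: 2333 − 1(201.1) = 2132
  U: 804.6 − 1(201.1) = 603.4
  P: 0 + 1(201.1) = 201.1
  R: 905.6 (inert)
Total out = 2132 + 603.4 + 201.1 + 905.6 = 3842 kmol/h.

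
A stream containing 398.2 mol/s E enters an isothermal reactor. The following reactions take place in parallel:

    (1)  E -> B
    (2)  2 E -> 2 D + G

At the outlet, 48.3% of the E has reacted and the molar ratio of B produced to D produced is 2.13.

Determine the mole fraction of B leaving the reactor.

0.305

Conversion of E: E consumed = 0.483 × 398.2 = 192.3 mol/s = 1ξ₁ + 2ξ₂.
Selectivity: 1ξ₁ / (2ξ₂) = 2.13 → ξ₁ = 4.26 ξ₂.
Substitute: (1·4.26 + 2) ξ₂ = 192.3 → ξ₂ = 30.72 mol/s, ξ₁ = 130.9 mol/s.
Outlet amounts (n = n₀ + Σ ν·ξ):
  E: 398.2 − 1(130.9) − 2(30.72) = 205.9
  B: 0 + 1(130.9) = 130.9
  D: 0 + 2(30.72) = 61.45
  G: 0 + 1(30.72) = 30.72
Total out = 428.9 mol/s; y_B = 130.9 / 428.9 = 0.3051.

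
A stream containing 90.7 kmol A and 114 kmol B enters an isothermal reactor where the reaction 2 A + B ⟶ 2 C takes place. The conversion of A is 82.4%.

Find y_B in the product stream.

0.458

A reacted = 0.824 × 90.7 = 74.74 kmol; ν_A = −2, so ξ = 74.74/2 = 37.37 kmol.
Outlet amounts (n = n₀ + ν ξ):
  A: 90.7 − 2(37.37) = 15.96
  B: 114 − 1(37.37) = 76.63
  C: 0 + 2(37.37) = 74.74
Total out = 167.3 kmol; y_B = 76.63 / 167.3 = 0.458.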